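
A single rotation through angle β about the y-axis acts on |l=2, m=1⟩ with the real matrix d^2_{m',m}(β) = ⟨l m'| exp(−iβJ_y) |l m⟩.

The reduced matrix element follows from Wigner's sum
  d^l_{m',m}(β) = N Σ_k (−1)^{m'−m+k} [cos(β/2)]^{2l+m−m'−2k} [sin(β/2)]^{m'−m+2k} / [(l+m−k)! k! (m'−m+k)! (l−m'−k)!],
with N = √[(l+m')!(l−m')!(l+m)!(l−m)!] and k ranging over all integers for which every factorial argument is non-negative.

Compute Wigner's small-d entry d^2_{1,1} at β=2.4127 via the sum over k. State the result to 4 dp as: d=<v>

d^2_{1,1}(β=2.4127) via Wigner's sum:
Half-angle: c=0.356432, s=0.934321. N=√(6·1·6·1)=6.000000
k: max(0,(1)−(1))=0 … min(2+(1),2−(1))=1
  k=0: (−1)^0·6.0000/(6)·0.3564^4·0.9343^0 = +0.016140
  k=1: (−1)^1·6.0000/(2)·0.3564^2·0.9343^2 = -0.332711
d^2_{1,1}(2.4127) = +0.016140 -0.332711 = -0.316571

d=-0.3166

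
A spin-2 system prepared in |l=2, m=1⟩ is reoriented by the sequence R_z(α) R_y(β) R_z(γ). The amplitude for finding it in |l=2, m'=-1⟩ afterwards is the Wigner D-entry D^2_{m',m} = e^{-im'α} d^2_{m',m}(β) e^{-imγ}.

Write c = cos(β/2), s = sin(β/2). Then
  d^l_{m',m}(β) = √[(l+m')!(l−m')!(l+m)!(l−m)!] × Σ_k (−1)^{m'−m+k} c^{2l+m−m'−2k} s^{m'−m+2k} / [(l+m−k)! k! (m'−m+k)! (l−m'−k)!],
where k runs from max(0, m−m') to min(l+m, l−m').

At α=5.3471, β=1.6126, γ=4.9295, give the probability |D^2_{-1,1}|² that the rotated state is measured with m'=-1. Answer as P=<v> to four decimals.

D^2_{-1,1}(5.3471,1.6126,4.9295) = e^{-i·-1·5.3471}·d^2_{-1,1}(1.6126)·e^{-i·1·4.9295}. Compute d first:
With c≡cos(β/2)=0.692174 and s≡sin(β/2)=0.721731, N=[1·6·6·1]^{1/2}=6.000000
The bounds max(0,m−m')=2 and min(l+m,l−m')=3 give 2 terms
  k=2: (−1)^0·6.0000/(2)·0.6922^2·0.7217^2 = +0.748690
  k=3: (−1)^1·6.0000/(6)·0.6922^0·0.7217^4 = -0.271332
d^2_{-1,1}(1.6126) = +0.748690 -0.271332 = +0.477358
|D^2_{-1,1}|² = |d^2_{-1,1}(β)|² = (+0.477358)² = 0.227870 (the z-rotation phases have unit modulus)

P=0.2279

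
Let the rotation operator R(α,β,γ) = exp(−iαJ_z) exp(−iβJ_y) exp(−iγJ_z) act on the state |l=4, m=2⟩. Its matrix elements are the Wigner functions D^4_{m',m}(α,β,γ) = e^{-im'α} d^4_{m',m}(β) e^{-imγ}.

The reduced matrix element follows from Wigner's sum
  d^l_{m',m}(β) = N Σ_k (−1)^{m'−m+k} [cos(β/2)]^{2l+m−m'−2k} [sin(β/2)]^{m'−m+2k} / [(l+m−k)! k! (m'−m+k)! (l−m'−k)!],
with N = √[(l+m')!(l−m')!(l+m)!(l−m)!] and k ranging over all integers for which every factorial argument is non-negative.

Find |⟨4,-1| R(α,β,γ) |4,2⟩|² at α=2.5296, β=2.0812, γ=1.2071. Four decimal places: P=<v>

First d^4_{-1,2}(β=2.0812), then the phase factors e^{-i(-1)α} and e^{-i(2)γ}:
With c≡cos(β/2)=0.505703 and s≡sin(β/2)=0.862708, N=[6·120·720·2]^{1/2}=1018.233765
k∈{3,4,5} keeps every argument non-negative
  k=3: (−1)^0·1018.2338/(72)·0.5057^5·0.8627^3 = +0.300319
  k=4: (−1)^1·1018.2338/(48)·0.5057^3·0.8627^5 = -1.311024
  k=5: (−1)^2·1018.2338/(240)·0.5057^1·0.8627^7 = +0.763093
d^4_{-1,2}(2.0812) = +0.300319 -1.311024 +0.763093 = -0.247612
|D^4_{-1,2}|² = |d^4_{-1,2}(β)|² = (-0.247612)² = 0.061312 (the z-rotation phases have unit modulus)

P=0.0613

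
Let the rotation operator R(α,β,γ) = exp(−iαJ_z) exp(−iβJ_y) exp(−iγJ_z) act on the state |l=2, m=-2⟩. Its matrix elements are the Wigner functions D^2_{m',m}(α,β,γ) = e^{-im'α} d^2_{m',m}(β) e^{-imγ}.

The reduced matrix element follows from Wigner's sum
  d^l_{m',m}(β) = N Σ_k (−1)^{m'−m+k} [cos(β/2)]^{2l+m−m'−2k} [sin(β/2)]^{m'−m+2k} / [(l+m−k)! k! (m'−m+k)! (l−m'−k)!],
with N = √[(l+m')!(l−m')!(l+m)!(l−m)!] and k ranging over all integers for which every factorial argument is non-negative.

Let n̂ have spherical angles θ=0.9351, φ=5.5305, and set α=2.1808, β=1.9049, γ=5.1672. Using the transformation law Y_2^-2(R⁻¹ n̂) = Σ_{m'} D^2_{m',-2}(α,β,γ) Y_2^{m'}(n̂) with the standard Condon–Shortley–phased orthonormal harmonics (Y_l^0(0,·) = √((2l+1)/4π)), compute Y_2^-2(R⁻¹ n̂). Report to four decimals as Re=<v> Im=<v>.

Need the full column D^2_{m',-2} for m'=−2..2 at α=2.1808, β=1.9049, γ=5.1672.
cos(β/2)=0.579688, sin(β/2)=0.814838
d^2_{-2,-2}: single k=0 term ⇒ +0.112922;  D = -0.059871+0.095744i
d^2_{-1,-2}: single k=0 term ⇒ -0.317457;  D = -0.317042+0.016237i
d^2_{0,-2}: single k=0 term ⇒ +0.546522;  D = -0.335589-0.431354i
d^2_{1,-2}: single k=0 term ⇒ -0.627247;  D = +0.185136-0.599303i
d^2_{2,-2}: single k=0 term ⇒ +0.440845;  D = +0.419779-0.134645i
Y_2^{m'}(θ=0.9351,φ=5.5305) and Σ D·Y over m':
  (-0.0599+0.0957i)·(+0.0164+0.2496i)  (-0.3170+0.0162i)·(+0.2694+0.2523i)  (-0.3356-0.4314i)·(+0.0182+0.0000i)  (+0.1851-0.5993i)·(-0.2694+0.2523i)  (+0.4198-0.1346i)·(+0.0164-0.2496i)
Y_2^-2(R⁻¹ n̂) = -0.045871+0.004360i

Re=-0.0459 Im=0.0044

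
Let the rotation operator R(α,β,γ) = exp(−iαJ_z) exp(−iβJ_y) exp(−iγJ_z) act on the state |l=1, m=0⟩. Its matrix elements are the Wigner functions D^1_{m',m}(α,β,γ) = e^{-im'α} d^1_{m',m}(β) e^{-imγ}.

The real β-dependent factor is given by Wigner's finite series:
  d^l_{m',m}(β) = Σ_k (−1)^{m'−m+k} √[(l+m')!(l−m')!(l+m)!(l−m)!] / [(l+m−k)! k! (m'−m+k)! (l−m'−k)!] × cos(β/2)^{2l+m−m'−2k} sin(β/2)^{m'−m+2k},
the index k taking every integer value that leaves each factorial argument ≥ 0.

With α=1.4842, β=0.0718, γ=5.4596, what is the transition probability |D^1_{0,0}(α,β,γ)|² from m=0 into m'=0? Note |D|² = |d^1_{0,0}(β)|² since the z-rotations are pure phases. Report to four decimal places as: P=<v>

P=0.9949

Split into d^1_{0,0}(β=0.0718) × two z-phases.
With c≡cos(β/2)=0.999356 and s≡sin(β/2)=0.035892, N=[1·1·1·1]^{1/2}=1.000000
k: max(0,(0)−(0))=0 … min(1+(0),1−(0))=1
  k=0: (−1)^0·1.0000/(1)·0.9994^2·0.0359^0 = +0.998712
  k=1: (−1)^1·1.0000/(1)·0.9994^0·0.0359^2 = -0.001288
d^1_{0,0}(0.0718) = +0.998712 -0.001288 = +0.997423
|D^1_{0,0}|² = |d^1_{0,0}(β)|² = (+0.997423)² = 0.994854 (the z-rotation phases have unit modulus)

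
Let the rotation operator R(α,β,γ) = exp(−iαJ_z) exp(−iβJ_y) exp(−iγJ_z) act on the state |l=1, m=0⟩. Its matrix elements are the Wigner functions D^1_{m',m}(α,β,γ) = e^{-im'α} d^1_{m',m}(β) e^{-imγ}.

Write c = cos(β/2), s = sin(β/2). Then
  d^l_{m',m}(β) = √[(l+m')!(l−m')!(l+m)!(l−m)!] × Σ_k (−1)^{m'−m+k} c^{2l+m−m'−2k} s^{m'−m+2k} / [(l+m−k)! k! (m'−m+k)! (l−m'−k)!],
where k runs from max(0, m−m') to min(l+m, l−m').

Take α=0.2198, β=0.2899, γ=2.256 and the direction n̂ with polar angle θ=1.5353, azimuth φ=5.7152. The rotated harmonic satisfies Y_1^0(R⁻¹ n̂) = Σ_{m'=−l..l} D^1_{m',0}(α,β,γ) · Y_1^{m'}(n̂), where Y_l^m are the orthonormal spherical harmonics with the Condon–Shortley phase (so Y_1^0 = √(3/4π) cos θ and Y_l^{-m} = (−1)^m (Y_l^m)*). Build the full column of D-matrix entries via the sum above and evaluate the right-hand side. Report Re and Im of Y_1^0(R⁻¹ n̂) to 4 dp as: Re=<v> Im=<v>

Need the full column D^1_{m',0} for m'=−1..1 at α=0.2198, β=0.2899, γ=2.256.
cos(β/2)=0.989513, sin(β/2)=0.144443
d^1_{-1,0}: single k=1 term ⇒ +0.202131;  D = +0.197268+0.044072i
d^1_{0,0}: k∈[0..1] ⇒ +0.979136 -0.020864 = +0.958272;  D = +0.958272+0.000000i
d^1_{1,0}: single k=0 term ⇒ -0.202131;  D = -0.197268+0.044072i
Y_1^{m'}(θ=1.5353,φ=5.7152) and Σ D·Y over m':
  (+0.1973+0.0441i)·(+0.2911+0.1857i)  (+0.9583+0.0000i)·(+0.0173+0.0000i)  (-0.1973+0.0441i)·(-0.2911+0.1857i)
Y_1^0(R⁻¹ n̂) = +0.115080+0.000000i

Re=0.1151 Im=0.0000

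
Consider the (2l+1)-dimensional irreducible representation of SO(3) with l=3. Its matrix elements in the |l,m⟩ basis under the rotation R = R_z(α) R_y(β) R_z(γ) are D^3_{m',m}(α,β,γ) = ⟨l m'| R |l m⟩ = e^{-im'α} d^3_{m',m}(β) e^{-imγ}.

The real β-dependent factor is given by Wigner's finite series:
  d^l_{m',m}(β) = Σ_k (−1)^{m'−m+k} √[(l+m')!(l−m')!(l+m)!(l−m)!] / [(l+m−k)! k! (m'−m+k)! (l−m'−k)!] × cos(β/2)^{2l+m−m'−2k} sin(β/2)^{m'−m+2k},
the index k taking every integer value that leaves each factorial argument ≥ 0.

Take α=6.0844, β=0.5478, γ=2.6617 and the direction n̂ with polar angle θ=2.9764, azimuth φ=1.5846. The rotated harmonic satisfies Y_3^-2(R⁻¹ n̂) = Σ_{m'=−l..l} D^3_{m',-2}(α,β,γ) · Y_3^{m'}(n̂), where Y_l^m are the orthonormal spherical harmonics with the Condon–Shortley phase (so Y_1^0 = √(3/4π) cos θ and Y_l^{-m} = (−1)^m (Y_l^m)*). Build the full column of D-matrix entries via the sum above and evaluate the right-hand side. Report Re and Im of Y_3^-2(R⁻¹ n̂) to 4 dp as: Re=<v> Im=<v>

Re=0.0069 Im=0.2286

Need the full column D^3_{m',-2} for m'=−3..3 at α=6.0844, β=0.5478, γ=2.6617.
cos(β/2)=0.962723, sin(β/2)=0.270488
d^3_{-3,-2}: single k=1 term ⇒ +0.547938;  D = +0.008030-0.547879i
d^3_{-2,-2}: k∈[0..1] ⇒ +0.796176 -0.314248 = +0.481928;  D = +0.102084-0.470992i
d^3_{-1,-2}: k∈[0..1] ⇒ -0.707385 +0.111681 = -0.595704;  D = -0.238668+0.545802i
d^3_{0,-2}: k∈[0..1] ⇒ +0.344241 -0.027174 = +0.317067;  D = +0.181900-0.259700i
d^3_{1,-2}: k∈[0..1] ⇒ -0.111681 +0.004408 = -0.107273;  D = -0.077681+0.073980i
d^3_{2,-2}: k∈[0..1] ⇒ +0.024807 -0.000392 = +0.024415;  D = +0.020657-0.013015i
d^3_{3,-2}: single k=0 term ⇒ -0.003414;  D = -0.003191+0.001214i
Y_3^{m'}(θ=2.9764,φ=1.5846) and Σ D·Y over m':
  (+0.0080-0.5479i)·(+0.0001+0.0019i)  (+0.1021-0.4710i)·(+0.0272-0.0008i)  (-0.2387+0.5458i)·(-0.0028-0.2054i)  (+0.1819-0.2597i)·(-0.6864+0.0000i)  (-0.0777+0.0740i)·(+0.0028-0.2054i)  (+0.0207-0.0130i)·(+0.0272+0.0008i)  (-0.0032+0.0012i)·(-0.0001+0.0019i)
Y_3^-2(R⁻¹ n̂) = +0.006897+0.228613i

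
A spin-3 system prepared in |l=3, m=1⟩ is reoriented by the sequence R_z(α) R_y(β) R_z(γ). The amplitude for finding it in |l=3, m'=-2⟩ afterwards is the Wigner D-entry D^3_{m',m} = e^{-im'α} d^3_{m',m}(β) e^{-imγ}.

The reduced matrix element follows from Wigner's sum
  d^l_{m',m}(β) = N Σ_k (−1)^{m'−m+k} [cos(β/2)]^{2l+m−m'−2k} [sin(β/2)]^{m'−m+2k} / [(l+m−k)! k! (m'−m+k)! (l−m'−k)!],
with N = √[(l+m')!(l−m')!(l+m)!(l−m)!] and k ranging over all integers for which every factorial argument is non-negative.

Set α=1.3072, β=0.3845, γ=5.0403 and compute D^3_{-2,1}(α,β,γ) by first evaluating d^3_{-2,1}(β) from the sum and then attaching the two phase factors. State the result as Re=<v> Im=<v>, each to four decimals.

D^3_{-2,1}(1.3072,0.3845,5.0403) = e^{-i·-2·1.3072}·d^3_{-2,1}(0.3845)·e^{-i·1·5.0403}. Compute d first:
c=cos(0.3845/2)=0.981577, s=sin(0.3845/2)=0.191068; N=√[1·120·24·2]=75.894664
k∈{3,4} keeps every argument non-negative
  k=3: (−1)^0·75.8947/(12)·0.9816^3·0.1911^3 = +0.041722
  k=4: (−1)^1·75.8947/(24)·0.9816^1·0.1911^5 = -0.000790
d^3_{-2,1}(0.3845) = +0.041722 -0.000790 = +0.040932
Phases: e^{-i·(-2)·1.3072}=-0.864223+0.503109i, e^{-i·(1)·5.0403}=+0.322066+0.946717i ⇒ D=-0.030889-0.026857i

Re=-0.0309 Im=-0.0269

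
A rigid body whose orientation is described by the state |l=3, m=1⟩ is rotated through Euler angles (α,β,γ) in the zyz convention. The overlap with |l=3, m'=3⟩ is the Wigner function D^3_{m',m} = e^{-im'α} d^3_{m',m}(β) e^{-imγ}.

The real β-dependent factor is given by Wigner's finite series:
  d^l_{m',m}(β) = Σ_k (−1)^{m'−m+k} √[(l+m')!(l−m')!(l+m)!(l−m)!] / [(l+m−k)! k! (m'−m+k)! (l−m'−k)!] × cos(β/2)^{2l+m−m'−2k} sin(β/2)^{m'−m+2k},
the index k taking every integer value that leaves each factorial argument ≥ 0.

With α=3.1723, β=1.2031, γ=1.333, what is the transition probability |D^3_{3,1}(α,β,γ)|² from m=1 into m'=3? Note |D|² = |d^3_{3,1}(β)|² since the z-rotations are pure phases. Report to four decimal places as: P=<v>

P=0.3284

D^3_{3,1}(3.1723,1.2031,1.333) = e^{-i·3·3.1723}·d^3_{3,1}(1.2031)·e^{-i·1·1.333}. Compute d first:
Half-angle: c=0.824459, s=0.565921. N=√(720·1·24·2)=185.903201
k: max(0,(1)−(3))=0 … min(3+(1),3−(3))=0
  k=0: (−1)^2·185.9032/(48)·0.8245^4·0.5659^2 = +0.573105
d^3_{3,1}(1.2031) = +0.573105
|D^3_{3,1}|² = |d^3_{3,1}(β)|² = (+0.573105)² = 0.328450 (the z-rotation phases have unit modulus)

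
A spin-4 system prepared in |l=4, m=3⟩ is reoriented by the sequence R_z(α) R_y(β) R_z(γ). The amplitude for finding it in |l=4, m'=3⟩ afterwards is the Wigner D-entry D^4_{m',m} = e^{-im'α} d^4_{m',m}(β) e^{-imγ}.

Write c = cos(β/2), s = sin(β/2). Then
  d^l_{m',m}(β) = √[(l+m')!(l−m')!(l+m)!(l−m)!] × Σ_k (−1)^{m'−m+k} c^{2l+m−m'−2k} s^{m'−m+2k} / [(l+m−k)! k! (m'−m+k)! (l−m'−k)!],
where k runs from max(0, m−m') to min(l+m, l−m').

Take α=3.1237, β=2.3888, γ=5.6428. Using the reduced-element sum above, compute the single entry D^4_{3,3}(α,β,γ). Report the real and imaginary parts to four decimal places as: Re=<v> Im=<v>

First d^4_{3,3}(β=2.3888), then the phase factors e^{-i(3)α} and e^{-i(3)γ}:
c=cos(2.3888/2)=0.367571, s=sin(2.3888/2)=0.929995; N=√[5040·1·5040·1]=5040.000000
Admissible k: 0..1 (factorial args all ≥0)
  k=0: (−1)^0·5040.0000/(5040)·0.3676^8·0.9300^0 = +0.000333
  k=1: (−1)^1·5040.0000/(720)·0.3676^6·0.9300^2 = -0.014932
d^4_{3,3}(2.3888) = +0.000333 -0.014932 = -0.014599
D = (-0.998560-0.053652i)·(-0.014599)·(-0.343236+0.939249i) = -0.005739+0.013423i

Re=-0.0057 Im=0.0134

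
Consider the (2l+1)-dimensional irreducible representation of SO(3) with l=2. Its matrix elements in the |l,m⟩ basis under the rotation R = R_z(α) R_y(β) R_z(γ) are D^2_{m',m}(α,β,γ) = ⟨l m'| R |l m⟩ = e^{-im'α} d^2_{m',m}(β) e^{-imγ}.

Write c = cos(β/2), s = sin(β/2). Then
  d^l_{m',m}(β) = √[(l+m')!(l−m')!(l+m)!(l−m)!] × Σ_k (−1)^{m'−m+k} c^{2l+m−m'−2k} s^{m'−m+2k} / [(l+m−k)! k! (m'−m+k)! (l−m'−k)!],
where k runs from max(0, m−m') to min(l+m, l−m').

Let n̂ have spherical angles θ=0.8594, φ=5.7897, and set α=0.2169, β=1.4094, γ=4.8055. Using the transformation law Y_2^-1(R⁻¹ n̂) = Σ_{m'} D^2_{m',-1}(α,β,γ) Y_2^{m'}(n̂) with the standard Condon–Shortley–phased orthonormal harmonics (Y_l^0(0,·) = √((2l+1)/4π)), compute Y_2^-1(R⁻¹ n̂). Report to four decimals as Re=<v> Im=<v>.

Re=0.2286 Im=0.3091

Need the full column D^2_{m',-1} for m'=−2..2 at α=0.2169, β=1.4094, γ=4.8055.
cos(β/2)=0.761806, sin(β/2)=0.647805
d^2_{-2,-1}: single k=1 term ⇒ +0.572806;  D = +0.288045-0.495113i
d^2_{-1,-1}: k∈[0..1] ⇒ +0.336804 -0.730632 = -0.393828;  D = -0.120145+0.375055i
d^2_{0,-1}: k∈[0..1] ⇒ -0.701541 +0.507287 = -0.194254;  D = -0.018061+0.193413i
d^2_{1,-1}: k∈[0..1] ⇒ +0.730632 -0.176108 = +0.554525;  D = -0.068469-0.550282i
d^2_{2,-1}: single k=0 term ⇒ -0.414198;  D = +0.138399+0.390392i
Y_2^{m'}(θ=0.8594,φ=5.7897) and Σ D·Y over m':
  (+0.2880-0.4951i)·(+0.1222+0.1849i)  (-0.1201+0.3751i)·(+0.3365+0.1810i)  (-0.0181+0.1934i)·(+0.0879+0.0000i)  (-0.0685-0.5503i)·(-0.3365+0.1810i)  (+0.1384+0.3904i)·(+0.1222-0.1849i)
Y_2^-1(R⁻¹ n̂) = +0.228569+0.309096i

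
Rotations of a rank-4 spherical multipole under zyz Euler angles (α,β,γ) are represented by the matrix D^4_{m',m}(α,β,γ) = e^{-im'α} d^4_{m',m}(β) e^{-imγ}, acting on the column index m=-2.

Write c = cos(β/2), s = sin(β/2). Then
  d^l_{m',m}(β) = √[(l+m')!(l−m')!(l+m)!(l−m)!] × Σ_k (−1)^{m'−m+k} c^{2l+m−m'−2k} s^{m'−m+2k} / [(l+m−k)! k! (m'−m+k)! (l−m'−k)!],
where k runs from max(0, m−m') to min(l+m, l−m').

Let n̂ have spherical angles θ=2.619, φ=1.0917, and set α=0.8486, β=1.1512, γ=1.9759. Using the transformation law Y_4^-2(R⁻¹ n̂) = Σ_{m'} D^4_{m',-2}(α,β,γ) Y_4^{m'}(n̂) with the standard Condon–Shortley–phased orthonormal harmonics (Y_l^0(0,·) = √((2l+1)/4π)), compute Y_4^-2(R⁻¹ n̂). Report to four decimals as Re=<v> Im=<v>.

Re=0.2640 Im=0.1686

Need the full column D^4_{m',-2} for m'=−4..4 at α=0.8486, β=1.1512, γ=1.9759.
cos(β/2)=0.838866, sin(β/2)=0.544338
d^4_{-4,-2}: single k=2 term ⇒ +0.546351;  D = +0.265658+0.477415i
d^4_{-3,-2}: k∈[1..2] ⇒ +0.595361 -0.752063 = -0.156702;  D = -0.153114-0.033342i
d^4_{-2,-2}: k∈[0..2] ⇒ +0.245211 -1.239008 +0.652134 = -0.341663;  D = -0.275228+0.202443i
d^4_{-1,-2}: k∈[0..2] ⇒ -0.675076 +1.421266 -0.398967 = +0.347223;  D = +0.030520-0.345879i
d^4_{0,-2}: k∈[0..2] ⇒ +0.979522 -1.099855 +0.173668 = +0.053335;  D = -0.036766-0.038637i
d^4_{1,-2}: k∈[0..2] ⇒ -0.947510 +0.598450 -0.050398 = -0.399458;  D = +0.399164-0.015332i
d^4_{2,-2}: k∈[0..2] ⇒ +0.652134 -0.219674 +0.007708 = +0.440168;  D = -0.278074+0.341207i
d^4_{3,-2}: k∈[0..1] ⇒ -0.316670 +0.044447 = -0.272223;  D = -0.044659-0.268535i
d^4_{4,-2}: single k=0 term ⇒ +0.096867;  D = +0.082205+0.051241i
Y_4^{m'}(θ=2.619,φ=1.0917) and Σ D·Y over m':
  (+0.2657+0.4774i)·(-0.0093+0.0258i)  (-0.1531-0.0333i)·(+0.1337-0.0180i)  (-0.2752+0.2024i)·(-0.2040-0.2902i)  (+0.0305-0.3459i)·(-0.2128+0.4097i)  (-0.0368-0.0386i)·(+0.0219+0.0000i)  (+0.3992-0.0153i)·(+0.2128+0.4097i)  (-0.2781+0.3412i)·(-0.2040+0.2902i)  (-0.0447-0.2685i)·(-0.1337-0.0180i)  (+0.0822+0.0512i)·(-0.0093-0.0258i)
Y_4^-2(R⁻¹ n̂) = +0.264027+0.168622i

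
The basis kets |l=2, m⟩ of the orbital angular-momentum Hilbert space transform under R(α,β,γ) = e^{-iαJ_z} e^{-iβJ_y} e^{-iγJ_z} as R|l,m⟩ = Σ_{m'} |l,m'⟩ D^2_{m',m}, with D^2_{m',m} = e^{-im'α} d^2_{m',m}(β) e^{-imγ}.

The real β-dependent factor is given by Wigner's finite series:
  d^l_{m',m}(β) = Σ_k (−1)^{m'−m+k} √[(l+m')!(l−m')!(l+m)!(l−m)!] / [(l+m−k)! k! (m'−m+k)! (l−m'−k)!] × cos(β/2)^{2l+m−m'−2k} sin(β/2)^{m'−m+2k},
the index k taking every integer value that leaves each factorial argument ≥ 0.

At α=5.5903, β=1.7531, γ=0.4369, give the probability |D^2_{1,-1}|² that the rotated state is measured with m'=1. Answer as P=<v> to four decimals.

First d^2_{1,-1}(β=1.7531), then the phase factors e^{-i(1)α} and e^{-i(-1)γ}:
Half-angle: c=0.639806, s=0.768536. N=√(6·1·1·6)=6.000000
k: max(0,(-1)−(1))=0 … min(2+(-1),2−(1))=1
  k=0: (−1)^2·6.0000/(2)·0.6398^2·0.7685^2 = +0.725349
  k=1: (−1)^3·6.0000/(6)·0.6398^0·0.7685^4 = -0.348865
d^2_{1,-1}(1.7531) = +0.725349 -0.348865 = +0.376484
|D^2_{1,-1}|² = |d^2_{1,-1}(β)|² = (+0.376484)² = 0.141740 (the z-rotation phases have unit modulus)

P=0.1417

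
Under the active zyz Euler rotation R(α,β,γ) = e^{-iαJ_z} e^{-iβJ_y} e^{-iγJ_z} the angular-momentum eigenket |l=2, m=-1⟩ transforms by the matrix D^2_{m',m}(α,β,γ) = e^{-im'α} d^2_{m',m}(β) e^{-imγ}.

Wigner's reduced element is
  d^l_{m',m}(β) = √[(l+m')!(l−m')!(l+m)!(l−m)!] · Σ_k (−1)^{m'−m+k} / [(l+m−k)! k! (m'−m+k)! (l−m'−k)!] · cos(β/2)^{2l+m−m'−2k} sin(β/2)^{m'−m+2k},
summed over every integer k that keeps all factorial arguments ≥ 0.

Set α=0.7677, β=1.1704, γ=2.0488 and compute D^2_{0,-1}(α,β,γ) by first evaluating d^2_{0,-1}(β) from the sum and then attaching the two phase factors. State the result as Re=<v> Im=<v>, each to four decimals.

First d^2_{0,-1}(β=1.1704), then the phase factors e^{-i(0)α} and e^{-i(-1)γ}:
With c≡cos(β/2)=0.833602 and s≡sin(β/2)=0.552366, N=[2·2·1·6]^{1/2}=4.898979
k∈{0,1} keeps every argument non-negative
  k=0: (−1)^1·4.8990/(2)·0.8336^3·0.5524^1 = -0.783751
  k=1: (−1)^2·4.8990/(2)·0.8336^1·0.5524^3 = +0.344124
d^2_{0,-1}(1.1704) = -0.783751 +0.344124 = -0.439627
Phases: e^{-i·(0)·0.7677}=+1.000000+0.000000i, e^{-i·(-1)·2.0488}=-0.460008+0.887915i ⇒ D=+0.202232-0.390352i

Re=0.2022 Im=-0.3904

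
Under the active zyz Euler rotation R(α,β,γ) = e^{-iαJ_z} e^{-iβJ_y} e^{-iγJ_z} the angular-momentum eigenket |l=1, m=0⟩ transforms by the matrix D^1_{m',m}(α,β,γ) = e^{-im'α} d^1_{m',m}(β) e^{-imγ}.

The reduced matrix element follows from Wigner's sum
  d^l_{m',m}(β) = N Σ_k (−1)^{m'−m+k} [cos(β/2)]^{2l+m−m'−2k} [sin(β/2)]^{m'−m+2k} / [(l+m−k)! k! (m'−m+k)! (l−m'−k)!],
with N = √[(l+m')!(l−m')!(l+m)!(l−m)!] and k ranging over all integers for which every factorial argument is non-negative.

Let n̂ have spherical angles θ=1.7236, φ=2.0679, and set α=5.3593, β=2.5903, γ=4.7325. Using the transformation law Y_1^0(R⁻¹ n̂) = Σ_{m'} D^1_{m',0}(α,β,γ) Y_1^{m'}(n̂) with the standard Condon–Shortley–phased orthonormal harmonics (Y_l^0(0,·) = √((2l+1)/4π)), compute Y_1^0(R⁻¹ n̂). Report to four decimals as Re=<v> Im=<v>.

Re=-0.1868 Im=0.0000

Need the full column D^1_{m',0} for m'=−1..1 at α=5.3593, β=2.5903, γ=4.7325.
cos(β/2)=0.272169, sin(β/2)=0.962249
d^1_{-1,0}: single k=1 term ⇒ +0.370375;  D = +0.223234-0.295540i
d^1_{0,0}: k∈[0..1] ⇒ +0.074076 -0.925924 = -0.851848;  D = -0.851848+0.000000i
d^1_{1,0}: single k=0 term ⇒ -0.370375;  D = -0.223234-0.295540i
Y_1^{m'}(θ=1.7236,φ=2.0679) and Σ D·Y over m':
  (+0.2232-0.2955i)·(-0.1628-0.3001i)  (-0.8518+0.0000i)·(-0.0744+0.0000i)  (-0.2232-0.2955i)·(+0.1628-0.3001i)
Y_1^0(R⁻¹ n̂) = -0.186758+0.000000i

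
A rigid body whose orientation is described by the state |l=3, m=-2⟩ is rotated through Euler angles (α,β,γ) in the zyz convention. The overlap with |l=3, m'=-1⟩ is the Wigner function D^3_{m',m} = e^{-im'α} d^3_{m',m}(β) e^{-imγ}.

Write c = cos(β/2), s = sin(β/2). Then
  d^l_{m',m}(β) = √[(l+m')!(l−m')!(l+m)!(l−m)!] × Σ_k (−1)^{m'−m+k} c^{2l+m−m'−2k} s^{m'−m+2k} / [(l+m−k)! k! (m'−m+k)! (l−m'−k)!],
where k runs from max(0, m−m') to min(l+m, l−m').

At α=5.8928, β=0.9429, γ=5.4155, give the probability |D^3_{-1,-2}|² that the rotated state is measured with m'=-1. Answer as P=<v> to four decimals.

D^3_{-1,-2}(5.8928,0.9429,5.4155) = e^{-i·-1·5.8928}·d^3_{-1,-2}(0.9429)·e^{-i·-2·5.4155}. Compute d first:
With c≡cos(β/2)=0.890911 and s≡sin(β/2)=0.454179, N=[2·24·1·120]^{1/2}=75.894664
k: max(0,(-2)−(-1))=0 … min(3+(-2),3−(-1))=1
  k=0: (−1)^1·75.8947/(24)·0.8909^5·0.4542^1 = -0.806116
  k=1: (−1)^2·75.8947/(12)·0.8909^3·0.4542^3 = +0.418998
d^3_{-1,-2}(0.9429) = -0.806116 +0.418998 = -0.387117
|D^3_{-1,-2}|² = |d^3_{-1,-2}(β)|² = (-0.387117)² = 0.149860 (the z-rotation phases have unit modulus)

P=0.1499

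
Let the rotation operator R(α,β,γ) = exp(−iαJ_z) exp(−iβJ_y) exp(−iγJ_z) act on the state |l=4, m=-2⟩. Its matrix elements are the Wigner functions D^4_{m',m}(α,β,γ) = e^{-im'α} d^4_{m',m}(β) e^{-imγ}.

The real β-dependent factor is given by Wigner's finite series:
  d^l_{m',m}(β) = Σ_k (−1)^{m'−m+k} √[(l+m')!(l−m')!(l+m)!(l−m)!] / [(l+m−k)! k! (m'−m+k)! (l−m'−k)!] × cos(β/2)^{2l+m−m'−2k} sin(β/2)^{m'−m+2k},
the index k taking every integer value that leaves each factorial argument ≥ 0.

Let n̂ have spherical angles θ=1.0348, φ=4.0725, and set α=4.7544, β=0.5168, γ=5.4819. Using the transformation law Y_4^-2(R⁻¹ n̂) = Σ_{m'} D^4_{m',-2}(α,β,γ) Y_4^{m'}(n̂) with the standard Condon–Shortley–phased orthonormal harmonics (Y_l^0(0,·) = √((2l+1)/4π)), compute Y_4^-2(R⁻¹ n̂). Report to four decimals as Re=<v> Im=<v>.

Re=0.3856 Im=0.1865

Need the full column D^4_{m',-2} for m'=−4..4 at α=4.7544, β=0.5168, γ=5.4819.
cos(β/2)=0.966800, sin(β/2)=0.255534
d^4_{-4,-2}: single k=2 term ⇒ +0.282161;  D = +0.038331-0.279545i
d^4_{-3,-2}: k∈[1..2] ⇒ +0.754865 -0.158203 = +0.596662;  D = +0.594014+0.056157i
d^4_{-2,-2}: k∈[0..2] ⇒ +0.763297 -0.639880 +0.055877 = +0.179293;  D = -0.009363+0.179049i
d^4_{-1,-2}: k∈[0..2] ⇒ -0.855937 +0.298976 -0.013924 = -0.570885;  D = +0.570855+0.005844i
d^4_{0,-2}: k∈[0..2] ⇒ +0.505870 -0.094239 +0.002469 = +0.414099;  D = -0.013155-0.413890i
d^4_{1,-2}: k∈[0..2] ⇒ -0.199317 +0.020886 -0.000292 = -0.178723;  D = -0.178236+0.013175i
d^4_{2,-2}: k∈[0..2] ⇒ +0.055877 -0.003123 +0.000018 = +0.052772;  D = +0.006097+0.052419i
d^4_{3,-2}: k∈[0..1] ⇒ -0.011052 +0.000257 = -0.010795;  D = +0.010660-0.001696i
d^4_{4,-2}: single k=0 term ⇒ +0.001377;  D = -0.000273-0.001350i
Y_4^{m'}(θ=1.0348,φ=4.0725) and Σ D·Y over m':
  (+0.0383-0.2795i)·(-0.2020+0.1329i)  (+0.5940+0.0562i)·(+0.3818+0.1389i)  (-0.0094+0.1790i)·(-0.0586-0.1956i)  (+0.5709+0.0058i)·(+0.1457-0.1957i)  (-0.0132-0.4139i)·(-0.2585+0.0000i)  (-0.1782+0.0132i)·(-0.1457-0.1957i)  (+0.0061+0.0524i)·(-0.0586+0.1956i)  (+0.0107-0.0017i)·(-0.3818+0.1389i)  (-0.0003-0.0013i)·(-0.2020-0.1329i)
Y_4^-2(R⁻¹ n̂) = +0.385624+0.186485i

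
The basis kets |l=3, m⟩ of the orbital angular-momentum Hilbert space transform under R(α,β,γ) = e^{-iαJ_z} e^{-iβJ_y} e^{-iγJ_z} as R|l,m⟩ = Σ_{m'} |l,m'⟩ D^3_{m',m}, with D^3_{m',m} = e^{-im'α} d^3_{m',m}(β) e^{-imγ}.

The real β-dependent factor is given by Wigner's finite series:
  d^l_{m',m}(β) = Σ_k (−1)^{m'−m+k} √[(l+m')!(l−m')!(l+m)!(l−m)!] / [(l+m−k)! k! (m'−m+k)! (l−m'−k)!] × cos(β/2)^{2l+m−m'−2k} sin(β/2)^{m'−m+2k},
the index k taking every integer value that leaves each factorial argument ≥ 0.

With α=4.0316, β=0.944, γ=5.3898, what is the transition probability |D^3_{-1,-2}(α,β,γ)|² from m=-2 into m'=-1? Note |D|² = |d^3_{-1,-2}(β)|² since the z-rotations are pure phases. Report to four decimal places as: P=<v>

Split into d^3_{-1,-2}(β=0.944) × two z-phases.
Half-angle: c=0.890661, s=0.454669. N=√(2·24·1·120)=75.894664
The bounds max(0,m−m')=0 and min(l+m,l−m')=1 give 2 terms
  k=0: (−1)^1·75.8947/(24)·0.8907^5·0.4547^1 = -0.805854
  k=1: (−1)^2·75.8947/(12)·0.8907^3·0.4547^3 = +0.420002
d^3_{-1,-2}(0.944) = -0.805854 +0.420002 = -0.385852
|D^3_{-1,-2}|² = |d^3_{-1,-2}(β)|² = (-0.385852)² = 0.148882 (the z-rotation phases have unit modulus)

P=0.1489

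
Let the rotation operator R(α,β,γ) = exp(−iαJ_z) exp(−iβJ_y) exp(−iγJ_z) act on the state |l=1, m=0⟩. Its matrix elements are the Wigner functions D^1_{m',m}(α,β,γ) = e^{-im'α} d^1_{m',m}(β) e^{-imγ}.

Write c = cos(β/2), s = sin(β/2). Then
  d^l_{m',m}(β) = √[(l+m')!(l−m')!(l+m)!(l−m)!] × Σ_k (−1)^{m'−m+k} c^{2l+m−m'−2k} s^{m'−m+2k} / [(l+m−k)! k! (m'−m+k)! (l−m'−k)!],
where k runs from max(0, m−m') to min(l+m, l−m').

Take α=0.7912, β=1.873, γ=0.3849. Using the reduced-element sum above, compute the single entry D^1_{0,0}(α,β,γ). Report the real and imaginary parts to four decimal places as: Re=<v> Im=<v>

Re=-0.2976 Im=0.0000

D^1_{0,0}(0.7912,1.873,0.3849) = e^{-i·0·0.7912}·d^1_{0,0}(1.873)·e^{-i·0·0.3849}. Compute d first:
c=cos(1.873/2)=0.592611, s=sin(1.873/2)=0.805489; N=√[1·1·1·1]=1.000000
Admissible k: 0..1 (factorial args all ≥0)
  k=0: (−1)^0·1.0000/(1)·0.5926^2·0.8055^0 = +0.351188
  k=1: (−1)^1·1.0000/(1)·0.5926^0·0.8055^2 = -0.648812
d^1_{0,0}(1.873) = +0.351188 -0.648812 = -0.297625
Attach z-rotation phases: D = e^{-i(0)(0.7912)}·(-0.297625)·e^{-i(0)(0.3849)} = -0.297625+0.000000i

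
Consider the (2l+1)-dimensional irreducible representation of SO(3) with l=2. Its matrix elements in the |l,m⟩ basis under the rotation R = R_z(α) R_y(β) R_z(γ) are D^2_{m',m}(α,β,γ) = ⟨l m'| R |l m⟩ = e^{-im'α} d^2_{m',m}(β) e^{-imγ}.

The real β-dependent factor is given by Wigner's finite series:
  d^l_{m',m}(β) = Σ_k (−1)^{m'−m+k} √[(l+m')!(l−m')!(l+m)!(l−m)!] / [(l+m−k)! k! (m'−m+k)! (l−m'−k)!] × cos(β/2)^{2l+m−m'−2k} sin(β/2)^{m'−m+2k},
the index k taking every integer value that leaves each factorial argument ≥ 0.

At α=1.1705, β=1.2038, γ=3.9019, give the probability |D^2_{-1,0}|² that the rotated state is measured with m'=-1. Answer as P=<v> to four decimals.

Split into d^2_{-1,0}(β=1.2038) × two z-phases.
Half-angle: c=0.824261, s=0.566210. N=√(1·6·2·2)=4.898979
The bounds max(0,m−m')=1 and min(l+m,l−m')=2 give 2 terms
  k=1: (−1)^0·4.8990/(2)·0.8243^3·0.5662^1 = +0.776690
  k=2: (−1)^1·4.8990/(2)·0.8243^1·0.5662^3 = -0.366499
d^2_{-1,0}(1.2038) = +0.776690 -0.366499 = +0.410191
|D^2_{-1,0}|² = |d^2_{-1,0}(β)|² = (+0.410191)² = 0.168257 (the z-rotation phases have unit modulus)

P=0.1683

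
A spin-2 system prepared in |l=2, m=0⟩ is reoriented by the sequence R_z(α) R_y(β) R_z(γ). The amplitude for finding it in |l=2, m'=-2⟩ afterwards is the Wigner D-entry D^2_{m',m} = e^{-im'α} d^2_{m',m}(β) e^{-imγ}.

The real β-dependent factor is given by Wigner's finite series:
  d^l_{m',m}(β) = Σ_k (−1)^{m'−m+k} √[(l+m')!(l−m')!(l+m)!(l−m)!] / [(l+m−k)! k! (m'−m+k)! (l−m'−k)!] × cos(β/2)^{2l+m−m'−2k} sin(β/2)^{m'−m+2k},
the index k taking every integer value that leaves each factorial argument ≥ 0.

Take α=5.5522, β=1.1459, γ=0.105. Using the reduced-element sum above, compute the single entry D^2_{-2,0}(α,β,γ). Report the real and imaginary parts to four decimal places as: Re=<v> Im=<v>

Re=0.0552 Im=-0.5053

First d^2_{-2,0}(β=1.1459), then the phase factors e^{-i(-2)α} and e^{-i(0)γ}:
c=cos(1.1459/2)=0.840305, s=sin(1.1459/2)=0.542113; N=√[1·24·2·2]=9.797959
k∈{2} keeps every argument non-negative
  k=2: (−1)^0·9.7980/(4)·0.8403^2·0.5421^2 = +0.508312
d^2_{-2,0}(1.1459) = +0.508312
D = (+0.108611-0.994084i)·(+0.508312)·(+1.000000+0.000000i) = +0.055208-0.505305i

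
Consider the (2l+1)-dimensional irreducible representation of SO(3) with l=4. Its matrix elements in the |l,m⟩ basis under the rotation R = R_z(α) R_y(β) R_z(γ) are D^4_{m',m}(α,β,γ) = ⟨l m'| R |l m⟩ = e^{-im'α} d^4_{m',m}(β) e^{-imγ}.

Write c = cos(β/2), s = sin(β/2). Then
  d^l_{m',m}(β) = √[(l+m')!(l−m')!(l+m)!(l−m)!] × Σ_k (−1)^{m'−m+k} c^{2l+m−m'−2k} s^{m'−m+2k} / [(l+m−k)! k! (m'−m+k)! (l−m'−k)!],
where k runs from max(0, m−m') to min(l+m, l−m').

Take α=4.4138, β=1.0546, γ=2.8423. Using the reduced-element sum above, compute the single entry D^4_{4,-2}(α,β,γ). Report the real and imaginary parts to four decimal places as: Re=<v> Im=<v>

Split into d^4_{4,-2}(β=1.0546) × two z-phases.
With c≡cos(β/2)=0.864169 and s≡sin(β/2)=0.503202, N=[40320·1·2·720]^{1/2}=7619.763776
The bounds max(0,m−m')=0 and min(l+m,l−m')=0 give 1 term
  k=0: (−1)^6·7619.7638/(1440)·0.8642^2·0.5032^6 = +0.064155
d^4_{4,-2}(1.0546) = +0.064155
Attach z-rotation phases: D = e^{-i(4)(4.4138)}·(+0.064155)·e^{-i(-2)(2.8423)} = +0.053102+0.036000i

Re=0.0531 Im=0.0360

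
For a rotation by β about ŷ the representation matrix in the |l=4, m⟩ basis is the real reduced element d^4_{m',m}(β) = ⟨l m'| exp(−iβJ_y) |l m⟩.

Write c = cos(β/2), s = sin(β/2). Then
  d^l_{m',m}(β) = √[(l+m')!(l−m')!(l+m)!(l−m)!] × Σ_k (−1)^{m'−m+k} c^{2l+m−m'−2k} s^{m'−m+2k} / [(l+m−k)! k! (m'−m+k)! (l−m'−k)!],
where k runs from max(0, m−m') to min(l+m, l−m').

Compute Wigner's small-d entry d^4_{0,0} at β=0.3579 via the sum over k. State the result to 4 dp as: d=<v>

d^4_{0,0}(β=0.3579) via Wigner's sum:
c=cos(0.3579/2)=0.984031, s=sin(0.3579/2)=0.177996; N=√[24·24·24·24]=576.000000
Admissible k: 0..4 (factorial args all ≥0)
  k=0: (−1)^0·576.0000/(576)·0.9840^8·0.1780^0 = +0.879166
  k=1: (−1)^1·576.0000/(36)·0.9840^6·0.1780^2 = -0.460252
  k=2: (−1)^2·576.0000/(16)·0.9840^4·0.1780^4 = +0.033883
  k=3: (−1)^3·576.0000/(36)·0.9840^2·0.1780^6 = -0.000493
  k=4: (−1)^4·576.0000/(576)·0.9840^0·0.1780^8 = +0.000001
d^4_{0,0}(0.3579) = +0.879166 -0.460252 +0.033883 -0.000493 +0.000001 = +0.452305

d=0.4523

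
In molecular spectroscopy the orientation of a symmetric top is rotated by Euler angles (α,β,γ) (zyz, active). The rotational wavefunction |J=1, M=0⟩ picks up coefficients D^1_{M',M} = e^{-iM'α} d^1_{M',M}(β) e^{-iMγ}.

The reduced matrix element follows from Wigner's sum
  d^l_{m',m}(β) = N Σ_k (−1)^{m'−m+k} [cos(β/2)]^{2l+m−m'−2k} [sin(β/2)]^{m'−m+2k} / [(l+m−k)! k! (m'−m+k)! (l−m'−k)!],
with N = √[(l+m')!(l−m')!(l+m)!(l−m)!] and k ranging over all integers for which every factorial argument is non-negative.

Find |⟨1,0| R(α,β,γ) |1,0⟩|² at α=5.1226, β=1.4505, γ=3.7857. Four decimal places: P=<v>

D^1_{0,0}(5.1226,1.4505,3.7857) = e^{-i·0·5.1226}·d^1_{0,0}(1.4505)·e^{-i·0·3.7857}. Compute d first:
With c≡cos(β/2)=0.748334 and s≡sin(β/2)=0.663323, N=[1·1·1·1]^{1/2}=1.000000
k∈{0,1} keeps every argument non-negative
  k=0: (−1)^0·1.0000/(1)·0.7483^2·0.6633^0 = +0.560003
  k=1: (−1)^1·1.0000/(1)·0.7483^0·0.6633^2 = -0.439997
d^1_{0,0}(1.4505) = +0.560003 -0.439997 = +0.120006
|D^1_{0,0}|² = |d^1_{0,0}(β)|² = (+0.120006)² = 0.014402 (the z-rotation phases have unit modulus)

P=0.0144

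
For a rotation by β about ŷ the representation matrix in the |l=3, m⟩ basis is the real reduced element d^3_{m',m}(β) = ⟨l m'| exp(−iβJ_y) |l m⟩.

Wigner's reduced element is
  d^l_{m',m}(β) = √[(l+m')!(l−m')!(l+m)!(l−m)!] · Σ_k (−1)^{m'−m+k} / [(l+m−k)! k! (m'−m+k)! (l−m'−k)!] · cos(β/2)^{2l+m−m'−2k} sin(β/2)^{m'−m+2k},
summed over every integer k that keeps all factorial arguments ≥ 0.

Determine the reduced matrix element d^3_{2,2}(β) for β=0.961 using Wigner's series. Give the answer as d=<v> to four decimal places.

d^3_{2,2}(β=0.961) via Wigner's sum:
c=cos(0.961/2)=0.886764, s=sin(0.961/2)=0.462223; N=√[120·1·120·1]=120.000000
k: max(0,(2)−(2))=0 … min(3+(2),3−(2))=1
  k=0: (−1)^0·120.0000/(120)·0.8868^6·0.4622^0 = +0.486237
  k=1: (−1)^1·120.0000/(24)·0.8868^4·0.4622^2 = -0.660548
d^3_{2,2}(0.961) = +0.486237 -0.660548 = -0.174311

d=-0.1743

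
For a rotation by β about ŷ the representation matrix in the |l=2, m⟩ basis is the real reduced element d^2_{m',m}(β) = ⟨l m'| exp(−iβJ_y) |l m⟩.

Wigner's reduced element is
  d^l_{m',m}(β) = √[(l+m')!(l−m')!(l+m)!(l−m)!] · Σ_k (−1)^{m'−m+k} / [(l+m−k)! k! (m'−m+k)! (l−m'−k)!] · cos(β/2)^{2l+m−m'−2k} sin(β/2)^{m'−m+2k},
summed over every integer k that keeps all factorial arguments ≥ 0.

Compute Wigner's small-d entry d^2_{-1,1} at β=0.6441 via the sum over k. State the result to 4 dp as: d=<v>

d=0.2604

d^2_{-1,1}(β=0.6441) via Wigner's sum:
Half-angle: c=0.948589, s=0.316512. N=√(1·6·6·1)=6.000000
k: max(0,(1)−(-1))=2 … min(2+(1),2−(-1))=3
  k=2: (−1)^0·6.0000/(2)·0.9486^2·0.3165^2 = +0.270431
  k=3: (−1)^1·6.0000/(6)·0.9486^0·0.3165^4 = -0.010036
d^2_{-1,1}(0.6441) = +0.270431 -0.010036 = +0.260395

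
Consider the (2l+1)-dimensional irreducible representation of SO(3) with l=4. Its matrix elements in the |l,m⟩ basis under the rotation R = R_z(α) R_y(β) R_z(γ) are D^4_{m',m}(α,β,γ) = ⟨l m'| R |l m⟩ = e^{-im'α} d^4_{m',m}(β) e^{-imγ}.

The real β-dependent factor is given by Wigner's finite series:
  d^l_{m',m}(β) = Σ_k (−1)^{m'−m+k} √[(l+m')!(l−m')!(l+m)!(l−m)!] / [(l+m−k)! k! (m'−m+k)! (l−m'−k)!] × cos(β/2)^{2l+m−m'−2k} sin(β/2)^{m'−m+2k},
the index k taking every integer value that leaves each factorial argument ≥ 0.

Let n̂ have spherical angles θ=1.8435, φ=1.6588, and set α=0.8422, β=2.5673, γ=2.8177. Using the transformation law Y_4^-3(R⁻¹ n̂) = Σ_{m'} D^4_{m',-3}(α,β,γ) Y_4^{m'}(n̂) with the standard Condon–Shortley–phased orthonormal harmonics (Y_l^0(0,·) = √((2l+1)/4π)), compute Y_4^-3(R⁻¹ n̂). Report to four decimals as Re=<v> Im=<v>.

Re=-0.2183 Im=0.3242

Need the full column D^4_{m',-3} for m'=−4..4 at α=0.8422, β=2.5673, γ=2.8177.
cos(β/2)=0.283217, sin(β/2)=0.959056
d^4_{-4,-3}: single k=1 term ⇒ +0.000396;  D = +0.000292-0.000269i
d^4_{-3,-3}: k∈[0..1] ⇒ +0.000041 -0.003323 = -0.003281;  D = +0.000052+0.003281i
d^4_{-2,-3}: k∈[0..1] ⇒ -0.000524 +0.018043 = +0.017519;  D = -0.013254-0.011455i
d^4_{-1,-3}: k∈[0..1] ⇒ +0.003768 -0.072006 = -0.068238;  D = +0.067667-0.008811i
d^4_{0,-3}: k∈[0..1] ⇒ -0.019019 +0.218092 = +0.199073;  D = -0.112260+0.164401i
d^4_{1,-3}: k∈[0..1] ⇒ +0.072006 -0.495417 = -0.423411;  D = -0.101913-0.410963i
d^4_{2,-3}: k∈[0..1] ⇒ -0.206900 +0.790843 = +0.583943;  D = +0.516460+0.272505i
d^4_{3,-3}: k∈[0..1] ⇒ +0.436917 -0.715734 = -0.278817;  D = -0.261268+0.097355i
d^4_{4,-3}: single k=0 term ⇒ -0.597821;  D = -0.217246+0.556951i
Y_4^{m'}(θ=1.8435,φ=1.6588) and Σ D·Y over m':
  (+0.0003-0.0003i)·(+0.3573-0.1312i)  (+0.0001+0.0033i)·(-0.0786-0.2907i)  (-0.0133-0.0115i)·(+0.1504-0.0267i)  (+0.0677-0.0088i)·(-0.0269-0.3046i)  (-0.1123+0.1644i)·(+0.1066+0.0000i)  (-0.1019-0.4110i)·(+0.0269-0.3046i)  (+0.5165+0.2725i)·(+0.1504+0.0267i)  (-0.2613+0.0974i)·(+0.0786-0.2907i)  (-0.2172+0.5570i)·(+0.3573+0.1312i)
Y_4^-3(R⁻¹ n̂) = -0.218278+0.324247i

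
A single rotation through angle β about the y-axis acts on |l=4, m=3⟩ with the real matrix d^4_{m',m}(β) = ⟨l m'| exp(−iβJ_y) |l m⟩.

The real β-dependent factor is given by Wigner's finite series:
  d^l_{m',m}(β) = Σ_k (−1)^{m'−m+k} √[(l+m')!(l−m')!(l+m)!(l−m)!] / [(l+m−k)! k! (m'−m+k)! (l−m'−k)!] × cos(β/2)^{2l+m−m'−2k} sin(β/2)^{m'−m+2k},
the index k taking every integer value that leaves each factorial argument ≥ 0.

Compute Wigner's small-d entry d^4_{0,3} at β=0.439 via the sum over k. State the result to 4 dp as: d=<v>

d=0.1028

d^4_{0,3}(β=0.439) via Wigner's sum:
With c≡cos(β/2)=0.976006 and s≡sin(β/2)=0.217742, N=[24·24·5040·1]^{1/2}=1703.830978
k: max(0,(3)−(0))=3 … min(4+(3),4−(0))=4
  k=3: (−1)^0·1703.8310/(144)·0.9760^5·0.2177^3 = +0.108181
  k=4: (−1)^1·1703.8310/(144)·0.9760^3·0.2177^5 = -0.005384
d^4_{0,3}(0.439) = +0.108181 -0.005384 = +0.102797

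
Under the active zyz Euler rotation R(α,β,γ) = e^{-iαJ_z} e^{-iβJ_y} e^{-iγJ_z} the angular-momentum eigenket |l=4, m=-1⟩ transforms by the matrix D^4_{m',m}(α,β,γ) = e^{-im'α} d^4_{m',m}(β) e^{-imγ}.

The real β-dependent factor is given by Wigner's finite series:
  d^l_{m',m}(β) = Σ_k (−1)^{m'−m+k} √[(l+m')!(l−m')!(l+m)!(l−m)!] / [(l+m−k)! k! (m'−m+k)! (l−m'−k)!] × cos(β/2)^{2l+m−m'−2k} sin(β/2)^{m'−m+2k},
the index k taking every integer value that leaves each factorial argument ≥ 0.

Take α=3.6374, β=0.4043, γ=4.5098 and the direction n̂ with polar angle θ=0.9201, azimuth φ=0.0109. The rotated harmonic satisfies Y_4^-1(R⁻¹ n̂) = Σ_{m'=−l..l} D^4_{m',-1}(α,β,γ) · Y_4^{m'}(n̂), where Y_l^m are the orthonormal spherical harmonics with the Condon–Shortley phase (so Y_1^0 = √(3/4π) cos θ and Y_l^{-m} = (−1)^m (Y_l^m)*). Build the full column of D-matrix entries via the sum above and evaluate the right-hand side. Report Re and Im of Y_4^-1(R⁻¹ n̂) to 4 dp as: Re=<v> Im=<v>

Re=0.0601 Im=-0.3059

Need the full column D^4_{m',-1} for m'=−4..4 at α=3.6374, β=0.4043, γ=4.5098.
cos(β/2)=0.979637, sin(β/2)=0.200776
d^4_{-4,-1}: single k=3 term ⇒ +0.054646;  D = +0.053447+0.011383i
d^4_{-3,-1}: k∈[2..3] ⇒ +0.282804 -0.019798 = +0.263006;  D = -0.252325+0.074189i
d^4_{-2,-1}: k∈[1..3] ⇒ +0.737573 -0.154906 +0.004338 = +0.587005;  D = +0.416578-0.413567i
d^4_{-1,-1}: k∈[0..3] ⇒ +0.848246 -0.534449 +0.044898 -0.000629 = +0.358067;  D = -0.103494+0.342784i
d^4_{0,-1}: k∈[0..3] ⇒ -0.777470 +0.195942 -0.008230 +0.000058 = -0.589701;  D = +0.118651+0.577641i
d^4_{1,-1}: k∈[0..3] ⇒ +0.356299 -0.044898 +0.000943 -0.000003 = +0.312342;  D = +0.200833+0.239214i
d^4_{2,-1}: k∈[0..2] ⇒ -0.103271 +0.006507 -0.000055 = -0.096819;  D = +0.090034+0.035605i
d^4_{3,-1}: k∈[0..1] ⇒ +0.019798 -0.000499 = +0.019299;  D = +0.019162-0.002295i
d^4_{4,-1}: single k=0 term ⇒ -0.002295;  D = +0.001875-0.001324i
Y_4^{m'}(θ=0.9201,φ=0.0109) and Σ D·Y over m':
  (+0.0534+0.0114i)·(+0.1772-0.0077i)  (-0.2523+0.0742i)·(+0.3817-0.0125i)  (+0.4166-0.4136i)·(+0.3321-0.0072i)  (-0.1035+0.3428i)·(-0.0984+0.0011i)  (+0.1187+0.5776i)·(-0.3486+0.0000i)  (+0.2008+0.2392i)·(+0.0984+0.0011i)  (+0.0900+0.0356i)·(+0.3321+0.0072i)  (+0.0192-0.0023i)·(-0.3817-0.0125i)  (+0.0019-0.0013i)·(+0.1772+0.0077i)
Y_4^-1(R⁻¹ n̂) = +0.060111-0.305854i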